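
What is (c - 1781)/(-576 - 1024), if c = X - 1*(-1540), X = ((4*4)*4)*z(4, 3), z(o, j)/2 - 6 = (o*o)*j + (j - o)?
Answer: -6543/1600 ≈ -4.0894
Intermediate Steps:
z(o, j) = 12 - 2*o + 2*j + 2*j*o² (z(o, j) = 12 + 2*((o*o)*j + (j - o)) = 12 + 2*(o²*j + (j - o)) = 12 + 2*(j*o² + (j - o)) = 12 + 2*(j - o + j*o²) = 12 + (-2*o + 2*j + 2*j*o²) = 12 - 2*o + 2*j + 2*j*o²)
X = 6784 (X = ((4*4)*4)*(12 - 2*4 + 2*3 + 2*3*4²) = (16*4)*(12 - 8 + 6 + 2*3*16) = 64*(12 - 8 + 6 + 96) = 64*106 = 6784)
c = 8324 (c = 6784 - 1*(-1540) = 6784 + 1540 = 8324)
(c - 1781)/(-576 - 1024) = (8324 - 1781)/(-576 - 1024) = 6543/(-1600) = 6543*(-1/1600) = -6543/1600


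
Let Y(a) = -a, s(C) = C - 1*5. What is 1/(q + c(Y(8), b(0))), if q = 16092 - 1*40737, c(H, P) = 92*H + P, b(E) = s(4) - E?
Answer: -1/25382 ≈ -3.9398e-5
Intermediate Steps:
s(C) = -5 + C (s(C) = C - 5 = -5 + C)
b(E) = -1 - E (b(E) = (-5 + 4) - E = -1 - E)
c(H, P) = P + 92*H
q = -24645 (q = 16092 - 40737 = -24645)
1/(q + c(Y(8), b(0))) = 1/(-24645 + ((-1 - 1*0) + 92*(-1*8))) = 1/(-24645 + ((-1 + 0) + 92*(-8))) = 1/(-24645 + (-1 - 736)) = 1/(-24645 - 737) = 1/(-25382) = -1/25382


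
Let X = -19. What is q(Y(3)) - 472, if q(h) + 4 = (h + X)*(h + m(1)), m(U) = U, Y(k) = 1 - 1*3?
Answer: -455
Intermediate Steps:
Y(k) = -2 (Y(k) = 1 - 3 = -2)
q(h) = -4 + (1 + h)*(-19 + h) (q(h) = -4 + (h - 19)*(h + 1) = -4 + (-19 + h)*(1 + h) = -4 + (1 + h)*(-19 + h))
q(Y(3)) - 472 = (-23 + (-2)² - 18*(-2)) - 472 = (-23 + 4 + 36) - 472 = 17 - 472 = -455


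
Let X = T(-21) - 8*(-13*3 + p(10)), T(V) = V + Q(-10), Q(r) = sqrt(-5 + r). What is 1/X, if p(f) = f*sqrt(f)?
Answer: 1/(291 - 80*sqrt(10) + I*sqrt(15)) ≈ 0.026033 - 0.0026521*I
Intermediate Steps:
p(f) = f**(3/2)
T(V) = V + I*sqrt(15) (T(V) = V + sqrt(-5 - 10) = V + sqrt(-15) = V + I*sqrt(15))
X = 291 - 80*sqrt(10) + I*sqrt(15) (X = (-21 + I*sqrt(15)) - 8*(-13*3 + 10**(3/2)) = (-21 + I*sqrt(15)) - 8*(-39 + 10*sqrt(10)) = (-21 + I*sqrt(15)) + (312 - 80*sqrt(10)) = 291 - 80*sqrt(10) + I*sqrt(15) ≈ 38.018 + 3.873*I)
1/X = 1/(291 - 80*sqrt(10) + I*sqrt(15))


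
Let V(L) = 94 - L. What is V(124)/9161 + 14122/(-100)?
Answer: -64687321/458050 ≈ -141.22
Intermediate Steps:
V(124)/9161 + 14122/(-100) = (94 - 1*124)/9161 + 14122/(-100) = (94 - 124)*(1/9161) + 14122*(-1/100) = -30*1/9161 - 7061/50 = -30/9161 - 7061/50 = -64687321/458050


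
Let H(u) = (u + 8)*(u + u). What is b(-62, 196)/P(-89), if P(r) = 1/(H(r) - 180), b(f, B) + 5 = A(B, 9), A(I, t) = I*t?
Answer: 25044642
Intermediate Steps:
b(f, B) = -5 + 9*B (b(f, B) = -5 + B*9 = -5 + 9*B)
H(u) = 2*u*(8 + u) (H(u) = (8 + u)*(2*u) = 2*u*(8 + u))
P(r) = 1/(-180 + 2*r*(8 + r)) (P(r) = 1/(2*r*(8 + r) - 180) = 1/(-180 + 2*r*(8 + r)))
b(-62, 196)/P(-89) = (-5 + 9*196)/((1/(2*(-90 - 89*(8 - 89))))) = (-5 + 1764)/((1/(2*(-90 - 89*(-81))))) = 1759/((1/(2*(-90 + 7209)))) = 1759/(((1/2)/7119)) = 1759/(((1/2)*(1/7119))) = 1759/(1/14238) = 1759*14238 = 25044642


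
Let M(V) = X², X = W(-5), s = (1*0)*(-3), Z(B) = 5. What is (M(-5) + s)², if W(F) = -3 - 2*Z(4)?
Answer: 28561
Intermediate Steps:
s = 0 (s = 0*(-3) = 0)
W(F) = -13 (W(F) = -3 - 2*5 = -3 - 10 = -13)
X = -13
M(V) = 169 (M(V) = (-13)² = 169)
(M(-5) + s)² = (169 + 0)² = 169² = 28561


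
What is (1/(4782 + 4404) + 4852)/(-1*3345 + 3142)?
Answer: -44570473/1864758 ≈ -23.901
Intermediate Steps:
(1/(4782 + 4404) + 4852)/(-1*3345 + 3142) = (1/9186 + 4852)/(-3345 + 3142) = (1/9186 + 4852)/(-203) = (44570473/9186)*(-1/203) = -44570473/1864758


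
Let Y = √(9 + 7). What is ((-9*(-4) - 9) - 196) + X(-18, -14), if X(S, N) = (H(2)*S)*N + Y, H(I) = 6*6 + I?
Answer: 9411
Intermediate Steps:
Y = 4 (Y = √16 = 4)
H(I) = 36 + I
X(S, N) = 4 + 38*N*S (X(S, N) = ((36 + 2)*S)*N + 4 = (38*S)*N + 4 = 38*N*S + 4 = 4 + 38*N*S)
((-9*(-4) - 9) - 196) + X(-18, -14) = ((-9*(-4) - 9) - 196) + (4 + 38*(-14)*(-18)) = ((36 - 9) - 196) + (4 + 9576) = (27 - 196) + 9580 = -169 + 9580 = 9411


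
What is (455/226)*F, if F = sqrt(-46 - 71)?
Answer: 1365*I*sqrt(13)/226 ≈ 21.777*I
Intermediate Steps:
F = 3*I*sqrt(13) (F = sqrt(-117) = 3*I*sqrt(13) ≈ 10.817*I)
(455/226)*F = (455/226)*(3*I*sqrt(13)) = (455*(1/226))*(3*I*sqrt(13)) = 455*(3*I*sqrt(13))/226 = 1365*I*sqrt(13)/226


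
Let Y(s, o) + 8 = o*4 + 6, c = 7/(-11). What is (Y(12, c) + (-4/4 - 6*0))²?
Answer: 3721/121 ≈ 30.752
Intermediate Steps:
c = -7/11 (c = 7*(-1/11) = -7/11 ≈ -0.63636)
Y(s, o) = -2 + 4*o (Y(s, o) = -8 + (o*4 + 6) = -8 + (4*o + 6) = -8 + (6 + 4*o) = -2 + 4*o)
(Y(12, c) + (-4/4 - 6*0))² = ((-2 + 4*(-7/11)) + (-4/4 - 6*0))² = ((-2 - 28/11) + (-4*¼ + 0))² = (-50/11 + (-1 + 0))² = (-50/11 - 1)² = (-61/11)² = 3721/121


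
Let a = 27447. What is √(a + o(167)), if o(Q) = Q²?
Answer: 2*√13834 ≈ 235.24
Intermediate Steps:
√(a + o(167)) = √(27447 + 167²) = √(27447 + 27889) = √55336 = 2*√13834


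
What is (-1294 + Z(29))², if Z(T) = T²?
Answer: 205209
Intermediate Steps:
(-1294 + Z(29))² = (-1294 + 29²)² = (-1294 + 841)² = (-453)² = 205209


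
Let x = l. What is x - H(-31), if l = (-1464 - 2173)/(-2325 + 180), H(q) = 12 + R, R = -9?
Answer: -2798/2145 ≈ -1.3044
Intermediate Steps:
H(q) = 3 (H(q) = 12 - 9 = 3)
l = 3637/2145 (l = -3637/(-2145) = -3637*(-1/2145) = 3637/2145 ≈ 1.6956)
x = 3637/2145 ≈ 1.6956
x - H(-31) = 3637/2145 - 1*3 = 3637/2145 - 3 = -2798/2145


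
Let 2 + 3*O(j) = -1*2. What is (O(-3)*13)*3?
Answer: -52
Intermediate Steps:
O(j) = -4/3 (O(j) = -2/3 + (-1*2)/3 = -2/3 + (1/3)*(-2) = -2/3 - 2/3 = -4/3)
(O(-3)*13)*3 = -4/3*13*3 = -52/3*3 = -52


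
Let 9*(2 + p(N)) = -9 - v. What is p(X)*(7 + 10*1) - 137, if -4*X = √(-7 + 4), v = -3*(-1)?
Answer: -581/3 ≈ -193.67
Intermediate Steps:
v = 3
X = -I*√3/4 (X = -√(-7 + 4)/4 = -I*√3/4 ≈ -0.43301*I)
p(N) = -10/3 (p(N) = -2 + (-9 - 1*3)/9 = -2 + (-9 - 3)/9 = -2 + (⅑)*(-12) = -2 - 4/3 = -10/3)
p(X)*(7 + 10*1) - 137 = -10*(7 + 10*1)/3 - 137 = -10*(7 + 10)/3 - 137 = -10/3*17 - 137 = -170/3 - 137 = -581/3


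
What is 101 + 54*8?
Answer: 533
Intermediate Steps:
101 + 54*8 = 101 + 432 = 533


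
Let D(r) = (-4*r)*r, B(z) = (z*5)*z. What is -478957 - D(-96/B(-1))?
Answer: -11937061/25 ≈ -4.7748e+5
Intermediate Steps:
B(z) = 5*z² (B(z) = (5*z)*z = 5*z²)
D(r) = -4*r²
-478957 - D(-96/B(-1)) = -478957 - (-4)*(-96/(5*(-1)²))² = -478957 - (-4)*(-96/(5*1))² = -478957 - (-4)*(-96/5)² = -478957 - (-4)*9216/25 = -478957 - 1*(-36864/25) = -478957 + 36864/25 = -11937061/25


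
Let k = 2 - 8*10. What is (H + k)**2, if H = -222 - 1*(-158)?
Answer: 20164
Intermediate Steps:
k = -78 (k = 2 - 80 = -78)
H = -64 (H = -222 + 158 = -64)
(H + k)**2 = (-64 - 78)**2 = (-142)**2 = 20164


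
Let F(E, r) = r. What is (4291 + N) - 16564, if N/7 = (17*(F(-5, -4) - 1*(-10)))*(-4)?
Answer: -15129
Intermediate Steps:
N = -2856 (N = 7*((17*(-4 - 1*(-10)))*(-4)) = 7*((17*(-4 + 10))*(-4)) = 7*((17*6)*(-4)) = 7*(102*(-4)) = 7*(-408) = -2856)
(4291 + N) - 16564 = (4291 - 2856) - 16564 = 1435 - 16564 = -15129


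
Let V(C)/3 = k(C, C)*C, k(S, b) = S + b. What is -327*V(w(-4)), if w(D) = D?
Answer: -31392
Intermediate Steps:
V(C) = 6*C² (V(C) = 3*((C + C)*C) = 3*((2*C)*C) = 3*(2*C²) = 6*C²)
-327*V(w(-4)) = -1962*(-4)² = -1962*16 = -327*96 = -31392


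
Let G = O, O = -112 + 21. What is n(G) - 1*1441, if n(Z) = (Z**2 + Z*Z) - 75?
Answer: 15046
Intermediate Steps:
O = -91
G = -91
n(Z) = -75 + 2*Z**2 (n(Z) = (Z**2 + Z**2) - 75 = 2*Z**2 - 75 = -75 + 2*Z**2)
n(G) - 1*1441 = (-75 + 2*(-91)**2) - 1*1441 = (-75 + 2*8281) - 1441 = (-75 + 16562) - 1441 = 16487 - 1441 = 15046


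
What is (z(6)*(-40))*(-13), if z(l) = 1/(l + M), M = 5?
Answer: 520/11 ≈ 47.273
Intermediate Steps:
z(l) = 1/(5 + l) (z(l) = 1/(l + 5) = 1/(5 + l))
(z(6)*(-40))*(-13) = (-40/(5 + 6))*(-13) = (-40/11)*(-13) = ((1/11)*(-40))*(-13) = -40/11*(-13) = 520/11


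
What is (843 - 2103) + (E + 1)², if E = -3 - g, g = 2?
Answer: -1244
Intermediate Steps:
E = -5 (E = -3 - 1*2 = -3 - 2 = -5)
(843 - 2103) + (E + 1)² = (843 - 2103) + (-5 + 1)² = -1260 + (-4)² = -1260 + 16 = -1244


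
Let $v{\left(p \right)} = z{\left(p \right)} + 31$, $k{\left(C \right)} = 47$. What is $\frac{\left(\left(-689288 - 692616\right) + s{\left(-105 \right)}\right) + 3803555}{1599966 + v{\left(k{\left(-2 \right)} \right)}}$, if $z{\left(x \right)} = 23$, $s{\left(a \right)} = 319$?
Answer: $\frac{242197}{160002} \approx 1.5137$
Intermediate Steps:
$v{\left(p \right)} = 54$ ($v{\left(p \right)} = 23 + 31 = 54$)
$\frac{\left(\left(-689288 - 692616\right) + s{\left(-105 \right)}\right) + 3803555}{1599966 + v{\left(k{\left(-2 \right)} \right)}} = \frac{\left(\left(-689288 - 692616\right) + 319\right) + 3803555}{1599966 + 54} = \frac{\left(-1381904 + 319\right) + 3803555}{1600020} = \left(-1381585 + 3803555\right) \frac{1}{1600020} = 2421970 \cdot \frac{1}{1600020} = \frac{242197}{160002}$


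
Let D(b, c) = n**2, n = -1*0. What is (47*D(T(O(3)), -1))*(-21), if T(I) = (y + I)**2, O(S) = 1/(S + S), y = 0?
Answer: 0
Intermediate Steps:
O(S) = 1/(2*S)
T(I) = I**2 (T(I) = (0 + I)**2 = I**2)
n = 0
D(b, c) = 0 (D(b, c) = 0**2 = 0)
(47*D(T(O(3)), -1))*(-21) = (47*0)*(-21) = 0*(-21) = 0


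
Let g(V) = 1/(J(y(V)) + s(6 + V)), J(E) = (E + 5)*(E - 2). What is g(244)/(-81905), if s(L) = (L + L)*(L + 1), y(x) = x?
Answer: -1/15214508990 ≈ -6.5727e-11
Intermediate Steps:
s(L) = 2*L*(1 + L) (s(L) = (2*L)*(1 + L) = 2*L*(1 + L))
J(E) = (-2 + E)*(5 + E) (J(E) = (5 + E)*(-2 + E) = (-2 + E)*(5 + E))
g(V) = 1/(-10 + V² + 3*V + 2*(6 + V)*(7 + V)) (g(V) = 1/((-10 + V² + 3*V) + 2*(6 + V)*(1 + (6 + V))) = 1/((-10 + V² + 3*V) + 2*(6 + V)*(7 + V)) = 1/(-10 + V² + 3*V + 2*(6 + V)*(7 + V)))
g(244)/(-81905) = 1/((74 + 3*244² + 29*244)*(-81905)) = -1/81905/(74 + 3*59536 + 7076) = -1/81905/(74 + 178608 + 7076) = -1/81905/185758 = (1/185758)*(-1/81905) = -1/15214508990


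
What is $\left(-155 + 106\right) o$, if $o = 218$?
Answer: $-10682$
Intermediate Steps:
$\left(-155 + 106\right) o = \left(-155 + 106\right) 218 = \left(-49\right) 218 = -10682$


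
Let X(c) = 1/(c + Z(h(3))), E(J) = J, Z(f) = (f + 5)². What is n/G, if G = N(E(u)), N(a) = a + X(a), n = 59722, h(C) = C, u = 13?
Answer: 2299297/501 ≈ 4589.4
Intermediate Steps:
Z(f) = (5 + f)²
X(c) = 1/(64 + c) (X(c) = 1/(c + (5 + 3)²) = 1/(c + 8²) = 1/(c + 64) = 1/(64 + c))
N(a) = a + 1/(64 + a)
G = 1002/77 (G = (1 + 13*(64 + 13))/(64 + 13) = (1 + 13*77)/77 = (1 + 1001)/77 = (1/77)*1002 = 1002/77 ≈ 13.013)
n/G = 59722/(1002/77) = 59722*(77/1002) = 2299297/501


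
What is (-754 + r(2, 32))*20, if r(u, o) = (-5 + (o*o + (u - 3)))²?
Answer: 20711400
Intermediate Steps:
r(u, o) = (-8 + u + o²)² (r(u, o) = (-5 + (o² + (-3 + u)))² = (-5 + (-3 + u + o²))² = (-8 + u + o²)²)
(-754 + r(2, 32))*20 = (-754 + (-8 + 2 + 32²)²)*20 = (-754 + (-8 + 2 + 1024)²)*20 = (-754 + 1018²)*20 = (-754 + 1036324)*20 = 1035570*20 = 20711400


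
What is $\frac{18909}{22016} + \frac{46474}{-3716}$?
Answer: $- \frac{238226435}{20452864} \approx -11.648$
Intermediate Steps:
$\frac{18909}{22016} + \frac{46474}{-3716} = 18909 \cdot \frac{1}{22016} + 46474 \left(- \frac{1}{3716}\right) = \frac{18909}{22016} - \frac{23237}{1858} = - \frac{238226435}{20452864}$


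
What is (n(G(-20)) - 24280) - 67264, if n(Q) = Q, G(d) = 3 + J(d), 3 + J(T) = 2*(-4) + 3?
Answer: -91549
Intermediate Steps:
J(T) = -8 (J(T) = -3 + (2*(-4) + 3) = -3 + (-8 + 3) = -3 - 5 = -8)
G(d) = -5 (G(d) = 3 - 8 = -5)
(n(G(-20)) - 24280) - 67264 = (-5 - 24280) - 67264 = -24285 - 67264 = -91549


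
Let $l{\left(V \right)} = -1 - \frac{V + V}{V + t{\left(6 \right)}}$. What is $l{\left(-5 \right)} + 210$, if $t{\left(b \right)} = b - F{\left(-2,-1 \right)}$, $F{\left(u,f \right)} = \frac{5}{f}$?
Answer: $\frac{632}{3} \approx 210.67$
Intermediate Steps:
$t{\left(b \right)} = 5 + b$ ($t{\left(b \right)} = b - \frac{5}{-1} = b - 5 \left(-1\right) = b - -5 = b + 5 = 5 + b$)
$l{\left(V \right)} = -1 - \frac{2 V}{11 + V}$ ($l{\left(V \right)} = -1 - \frac{V + V}{V + \left(5 + 6\right)} = -1 - \frac{2 V}{V + 11} = -1 - \frac{2 V}{11 + V}$)
$l{\left(-5 \right)} + 210 = \frac{-11 - -15}{11 - 5} + 210 = \frac{-11 + 15}{6} + 210 = \frac{1}{6} \cdot 4 + 210 = \frac{2}{3} + 210 = \frac{632}{3}$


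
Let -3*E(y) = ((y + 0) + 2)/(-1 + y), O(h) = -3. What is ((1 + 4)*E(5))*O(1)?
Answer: 35/4 ≈ 8.7500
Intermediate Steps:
E(y) = -(2 + y)/(3*(-1 + y)) (E(y) = -((y + 0) + 2)/(3*(-1 + y)) = -(y + 2)/(3*(-1 + y)) = -(2 + y)/(3*(-1 + y)))
((1 + 4)*E(5))*O(1) = ((1 + 4)*((-2 - 1*5)/(3*(-1 + 5))))*(-3) = (5*((1/3)*(-2 - 5)/4))*(-3) = (5*((1/3)*(1/4)*(-7)))*(-3) = (5*(-7/12))*(-3) = -35/12*(-3) = 35/4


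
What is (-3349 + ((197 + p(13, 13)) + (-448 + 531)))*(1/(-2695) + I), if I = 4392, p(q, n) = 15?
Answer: -36148484706/2695 ≈ -1.3413e+7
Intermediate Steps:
(-3349 + ((197 + p(13, 13)) + (-448 + 531)))*(1/(-2695) + I) = (-3349 + ((197 + 15) + (-448 + 531)))*(1/(-2695) + 4392) = (-3349 + (212 + 83))*(-1/2695 + 4392) = (-3349 + 295)*(11836439/2695) = -3054*11836439/2695 = -36148484706/2695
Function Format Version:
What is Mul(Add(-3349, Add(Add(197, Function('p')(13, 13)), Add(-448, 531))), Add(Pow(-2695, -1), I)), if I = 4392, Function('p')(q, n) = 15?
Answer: Rational(-36148484706, 2695) ≈ -1.3413e+7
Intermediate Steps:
Mul(Add(-3349, Add(Add(197, Function('p')(13, 13)), Add(-448, 531))), Add(Pow(-2695, -1), I)) = Mul(Add(-3349, Add(Add(197, 15), Add(-448, 531))), Add(Pow(-2695, -1), 4392)) = Mul(Add(-3349, Add(212, 83)), Add(Rational(-1, 2695), 4392)) = Mul(Add(-3349, 295), Rational(11836439, 2695)) = Mul(-3054, Rational(11836439, 2695)) = Rational(-36148484706, 2695)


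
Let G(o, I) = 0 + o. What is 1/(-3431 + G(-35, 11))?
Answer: -1/3466 ≈ -0.00028852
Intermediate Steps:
G(o, I) = o
1/(-3431 + G(-35, 11)) = 1/(-3431 - 35) = 1/(-3466) = -1/3466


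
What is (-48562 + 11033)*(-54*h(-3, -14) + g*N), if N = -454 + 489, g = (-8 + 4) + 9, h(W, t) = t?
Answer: -34939499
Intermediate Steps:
g = 5 (g = -4 + 9 = 5)
N = 35
(-48562 + 11033)*(-54*h(-3, -14) + g*N) = (-48562 + 11033)*(-54*(-14) + 5*35) = -37529*(756 + 175) = -37529*931 = -34939499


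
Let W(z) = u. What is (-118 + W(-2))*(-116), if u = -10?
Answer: 14848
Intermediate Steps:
W(z) = -10
(-118 + W(-2))*(-116) = (-118 - 10)*(-116) = -128*(-116) = 14848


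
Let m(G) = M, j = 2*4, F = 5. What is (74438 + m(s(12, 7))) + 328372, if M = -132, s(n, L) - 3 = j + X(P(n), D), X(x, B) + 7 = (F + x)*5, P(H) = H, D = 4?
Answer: 402678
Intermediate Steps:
X(x, B) = 18 + 5*x (X(x, B) = -7 + (5 + x)*5 = -7 + (25 + 5*x) = 18 + 5*x)
j = 8
s(n, L) = 29 + 5*n (s(n, L) = 3 + (8 + (18 + 5*n)) = 3 + (26 + 5*n) = 29 + 5*n)
m(G) = -132
(74438 + m(s(12, 7))) + 328372 = (74438 - 132) + 328372 = 74306 + 328372 = 402678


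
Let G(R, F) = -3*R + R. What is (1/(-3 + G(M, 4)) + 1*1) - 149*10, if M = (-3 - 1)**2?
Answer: -52116/35 ≈ -1489.0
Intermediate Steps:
M = 16 (M = (-4)**2 = 16)
G(R, F) = -2*R
(1/(-3 + G(M, 4)) + 1*1) - 149*10 = (1/(-3 - 2*16) + 1*1) - 149*10 = (1/(-3 - 32) + 1) - 1490 = (1/(-35) + 1) - 1490 = (-1/35 + 1) - 1490 = 34/35 - 1490 = -52116/35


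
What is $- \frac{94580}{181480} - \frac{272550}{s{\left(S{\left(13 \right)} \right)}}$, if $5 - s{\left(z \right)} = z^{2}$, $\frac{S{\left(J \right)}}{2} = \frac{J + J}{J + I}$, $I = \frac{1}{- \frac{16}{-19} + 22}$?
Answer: $\frac{79254188803112849}{3167552092406} \approx 25021.0$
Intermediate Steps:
$I = \frac{19}{434}$ ($I = \frac{1}{\left(-16\right) \left(- \frac{1}{19}\right) + 22} = \frac{1}{\frac{16}{19} + 22} = \frac{1}{\frac{434}{19}} = \frac{19}{434} \approx 0.043779$)
$S{\left(J \right)} = \frac{4 J}{\frac{19}{434} + J}$ ($S{\left(J \right)} = 2 \frac{J + J}{J + \frac{19}{434}} = 2 \frac{2 J}{\frac{19}{434} + J} = \frac{4 J}{\frac{19}{434} + J}$)
$s{\left(z \right)} = 5 - z^{2}$
$- \frac{94580}{181480} - \frac{272550}{s{\left(S{\left(13 \right)} \right)}} = - \frac{94580}{181480} - \frac{272550}{5 - \left(1736 \cdot 13 \frac{1}{19 + 434 \cdot 13}\right)^{2}} = \left(-94580\right) \frac{1}{181480} - \frac{272550}{5 - \left(1736 \cdot 13 \frac{1}{19 + 5642}\right)^{2}} = - \frac{4729}{9074} - \frac{272550}{5 - \left(1736 \cdot 13 \cdot \frac{1}{5661}\right)^{2}} = - \frac{4729}{9074} - \frac{272550}{5 - \left(\frac{22568}{5661}\right)^{2}} = - \frac{4729}{9074} - \frac{272550}{5 - \frac{509314624}{32046921}} = - \frac{4729}{9074} - \frac{272550}{- \frac{349080019}{32046921}} = - \frac{4729}{9074} - - \frac{8734388318550}{349080019} = - \frac{4729}{9074} + \frac{8734388318550}{349080019} = \frac{79254188803112849}{3167552092406}$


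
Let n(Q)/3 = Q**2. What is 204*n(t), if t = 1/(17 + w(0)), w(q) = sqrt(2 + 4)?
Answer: 612/(17 + sqrt(6))**2 ≈ 1.6178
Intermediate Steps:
w(q) = sqrt(6)
t = 1/(17 + sqrt(6)) ≈ 0.051415
n(Q) = 3*Q**2
204*n(t) = 204*(3*(17/283 - sqrt(6)/283)**2) = 612*(17/283 - sqrt(6)/283)**2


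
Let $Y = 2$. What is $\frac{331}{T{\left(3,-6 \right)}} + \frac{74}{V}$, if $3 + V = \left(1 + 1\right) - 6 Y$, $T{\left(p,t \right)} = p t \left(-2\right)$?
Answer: $\frac{1639}{468} \approx 3.5021$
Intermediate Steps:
$T{\left(p,t \right)} = - 2 p t$
$V = -13$ ($V = -3 + \left(\left(1 + 1\right) - 12\right) = -3 + \left(2 - 12\right) = -3 - 10 = -13$)
$\frac{331}{T{\left(3,-6 \right)}} + \frac{74}{V} = \frac{331}{\left(-2\right) 3 \left(-6\right)} + \frac{74}{-13} = \frac{331}{36} + 74 \left(- \frac{1}{13}\right) = 331 \cdot \frac{1}{36} - \frac{74}{13} = \frac{331}{36} - \frac{74}{13} = \frac{1639}{468}$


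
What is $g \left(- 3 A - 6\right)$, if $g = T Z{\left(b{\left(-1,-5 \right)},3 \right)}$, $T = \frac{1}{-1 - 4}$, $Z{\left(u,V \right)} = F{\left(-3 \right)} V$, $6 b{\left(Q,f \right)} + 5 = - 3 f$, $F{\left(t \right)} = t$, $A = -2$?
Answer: $0$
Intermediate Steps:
$b{\left(Q,f \right)} = - \frac{5}{6} - \frac{f}{2}$ ($b{\left(Q,f \right)} = - \frac{5}{6} + \frac{\left(-3\right) f}{6} = - \frac{5}{6} - \frac{f}{2}$)
$Z{\left(u,V \right)} = - 3 V$
$T = - \frac{1}{5}$ ($T = \frac{1}{-5} = - \frac{1}{5} \approx -0.2$)
$g = \frac{9}{5}$ ($g = - \frac{\left(-3\right) 3}{5} = \left(- \frac{1}{5}\right) \left(-9\right) = \frac{9}{5} \approx 1.8$)
$g \left(- 3 A - 6\right) = \frac{9 \left(\left(-3\right) \left(-2\right) - 6\right)}{5} = \frac{9 \left(6 - 6\right)}{5} = \frac{9}{5} \cdot 0 = 0$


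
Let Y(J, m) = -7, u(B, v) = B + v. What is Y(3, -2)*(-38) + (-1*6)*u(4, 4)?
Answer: 218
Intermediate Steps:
Y(3, -2)*(-38) + (-1*6)*u(4, 4) = -7*(-38) + (-1*6)*(4 + 4) = 266 - 6*8 = 266 - 48 = 218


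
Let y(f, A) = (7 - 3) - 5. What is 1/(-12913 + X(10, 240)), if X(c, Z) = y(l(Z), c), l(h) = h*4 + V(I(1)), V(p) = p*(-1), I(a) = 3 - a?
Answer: -1/12914 ≈ -7.7435e-5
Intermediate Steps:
V(p) = -p
l(h) = -2 + 4*h (l(h) = h*4 - (3 - 1*1) = 4*h - (3 - 1) = 4*h - 1*2 = 4*h - 2 = -2 + 4*h)
y(f, A) = -1 (y(f, A) = 4 - 5 = -1)
X(c, Z) = -1
1/(-12913 + X(10, 240)) = 1/(-12913 - 1) = 1/(-12914) = -1/12914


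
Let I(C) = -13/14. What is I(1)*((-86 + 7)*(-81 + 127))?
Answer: 23621/7 ≈ 3374.4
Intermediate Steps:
I(C) = -13/14 (I(C) = -13*1/14 = -13/14)
I(1)*((-86 + 7)*(-81 + 127)) = -13*(-86 + 7)*(-81 + 127)/14 = -(-1027)*46/14 = -13/14*(-3634) = 23621/7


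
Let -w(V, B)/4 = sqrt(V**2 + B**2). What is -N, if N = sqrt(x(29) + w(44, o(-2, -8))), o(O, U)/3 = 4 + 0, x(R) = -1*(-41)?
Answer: -sqrt(41 - 16*sqrt(130)) ≈ -11.892*I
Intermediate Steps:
x(R) = 41
o(O, U) = 12 (o(O, U) = 3*(4 + 0) = 3*4 = 12)
w(V, B) = -4*sqrt(B**2 + V**2) (w(V, B) = -4*sqrt(V**2 + B**2) = -4*sqrt(B**2 + V**2))
N = sqrt(41 - 16*sqrt(130)) (N = sqrt(41 - 4*sqrt(12**2 + 44**2)) = sqrt(41 - 4*sqrt(144 + 1936)) = sqrt(41 - 16*sqrt(130)) ≈ 11.892*I)
-N = -sqrt(41 - 16*sqrt(130))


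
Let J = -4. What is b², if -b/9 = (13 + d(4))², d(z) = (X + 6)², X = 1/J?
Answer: 23897637567441/65536 ≈ 3.6465e+8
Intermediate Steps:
X = -¼ (X = 1/(-4) = -¼ ≈ -0.25000)
d(z) = 529/16 (d(z) = (-¼ + 6)² = (23/4)² = 529/16)
b = -4888521/256 (b = -9*(13 + 529/16)² = -9*(737/16)² = -9*543169/256 = -4888521/256 ≈ -19096.)
b² = (-4888521/256)² = 23897637567441/65536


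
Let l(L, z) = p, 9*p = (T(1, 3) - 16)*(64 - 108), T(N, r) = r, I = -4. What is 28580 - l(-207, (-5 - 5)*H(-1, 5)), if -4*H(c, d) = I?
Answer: 256648/9 ≈ 28516.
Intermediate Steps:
H(c, d) = 1 (H(c, d) = -1/4*(-4) = 1)
p = 572/9 (p = ((3 - 16)*(64 - 108))/9 = (-13*(-44))/9 = (1/9)*572 = 572/9 ≈ 63.556)
l(L, z) = 572/9
28580 - l(-207, (-5 - 5)*H(-1, 5)) = 28580 - 1*572/9 = 28580 - 572/9 = 256648/9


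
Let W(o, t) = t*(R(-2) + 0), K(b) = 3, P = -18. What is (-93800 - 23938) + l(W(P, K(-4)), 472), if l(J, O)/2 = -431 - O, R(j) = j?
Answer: -119544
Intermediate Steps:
W(o, t) = -2*t (W(o, t) = t*(-2 + 0) = t*(-2) = -2*t)
l(J, O) = -862 - 2*O (l(J, O) = 2*(-431 - O) = -862 - 2*O)
(-93800 - 23938) + l(W(P, K(-4)), 472) = (-93800 - 23938) + (-862 - 2*472) = -117738 + (-862 - 944) = -117738 - 1806 = -119544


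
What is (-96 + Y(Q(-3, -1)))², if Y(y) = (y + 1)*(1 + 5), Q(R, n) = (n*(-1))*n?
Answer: 9216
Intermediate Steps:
Q(R, n) = -n² (Q(R, n) = (-n)*n = -n²)
Y(y) = 6 + 6*y (Y(y) = (1 + y)*6 = 6 + 6*y)
(-96 + Y(Q(-3, -1)))² = (-96 + (6 + 6*(-1*(-1)²)))² = (-96 + (6 + 6*(-1*1)))² = (-96 + (6 + 6*(-1)))² = (-96 + (6 - 6))² = (-96 + 0)² = (-96)² = 9216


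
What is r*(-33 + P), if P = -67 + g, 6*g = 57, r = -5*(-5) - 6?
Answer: -3439/2 ≈ -1719.5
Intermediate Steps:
r = 19 (r = 25 - 6 = 19)
g = 19/2 (g = (⅙)*57 = 19/2 ≈ 9.5000)
P = -115/2 (P = -67 + 19/2 = -115/2 ≈ -57.500)
r*(-33 + P) = 19*(-33 - 115/2) = 19*(-181/2) = -3439/2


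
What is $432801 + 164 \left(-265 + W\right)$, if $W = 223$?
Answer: $425913$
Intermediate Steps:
$432801 + 164 \left(-265 + W\right) = 432801 + 164 \left(-265 + 223\right) = 432801 + 164 \left(-42\right) = 432801 - 6888 = 425913$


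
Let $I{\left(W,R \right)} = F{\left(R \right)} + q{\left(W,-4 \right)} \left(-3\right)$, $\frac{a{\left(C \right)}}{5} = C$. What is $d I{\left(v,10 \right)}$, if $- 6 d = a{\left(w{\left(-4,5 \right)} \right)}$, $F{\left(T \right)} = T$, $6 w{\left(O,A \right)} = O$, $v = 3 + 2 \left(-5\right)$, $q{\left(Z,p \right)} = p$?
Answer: $\frac{110}{9} \approx 12.222$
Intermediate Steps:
$v = -7$ ($v = 3 - 10 = -7$)
$w{\left(O,A \right)} = \frac{O}{6}$
$a{\left(C \right)} = 5 C$
$d = \frac{5}{9}$ ($d = - \frac{5 \cdot \frac{1}{6} \left(-4\right)}{6} = - \frac{5 \left(- \frac{2}{3}\right)}{6} = \left(- \frac{1}{6}\right) \left(- \frac{10}{3}\right) = \frac{5}{9} \approx 0.55556$)
$I{\left(W,R \right)} = 12 + R$ ($I{\left(W,R \right)} = R - -12 = R + 12 = 12 + R$)
$d I{\left(v,10 \right)} = \frac{5 \left(12 + 10\right)}{9} = \frac{5}{9} \cdot 22 = \frac{110}{9}$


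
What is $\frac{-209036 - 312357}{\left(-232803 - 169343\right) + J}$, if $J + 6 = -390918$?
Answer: $\frac{521393}{793070} \approx 0.65744$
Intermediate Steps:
$J = -390924$ ($J = -6 - 390918 = -390924$)
$\frac{-209036 - 312357}{\left(-232803 - 169343\right) + J} = \frac{-209036 - 312357}{\left(-232803 - 169343\right) - 390924} = - \frac{521393}{-402146 - 390924} = - \frac{521393}{-793070} = \left(-521393\right) \left(- \frac{1}{793070}\right) = \frac{521393}{793070}$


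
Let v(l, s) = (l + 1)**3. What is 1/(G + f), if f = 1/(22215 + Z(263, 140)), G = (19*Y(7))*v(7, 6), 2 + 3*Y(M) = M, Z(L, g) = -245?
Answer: 65910/1068620803 ≈ 6.1678e-5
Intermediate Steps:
Y(M) = -2/3 + M/3
v(l, s) = (1 + l)**3
G = 48640/3 (G = (19*(-2/3 + (1/3)*7))*(1 + 7)**3 = (19*(-2/3 + 7/3))*8**3 = (19*(5/3))*512 = (95/3)*512 = 48640/3 ≈ 16213.)
f = 1/21970 (f = 1/(22215 - 245) = 1/21970 ≈ 4.5517e-5)
1/(G + f) = 1/(48640/3 + 1/21970) = 1/(1068620803/65910) = 65910/1068620803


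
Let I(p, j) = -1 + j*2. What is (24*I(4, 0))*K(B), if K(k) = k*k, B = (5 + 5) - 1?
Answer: -1944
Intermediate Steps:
I(p, j) = -1 + 2*j
B = 9 (B = 10 - 1 = 9)
K(k) = k²
(24*I(4, 0))*K(B) = (24*(-1 + 2*0))*9² = (24*(-1 + 0))*81 = (24*(-1))*81 = -24*81 = -1944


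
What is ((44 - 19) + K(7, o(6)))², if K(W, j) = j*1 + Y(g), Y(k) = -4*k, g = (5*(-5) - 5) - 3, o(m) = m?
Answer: 26569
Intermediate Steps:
g = -33 (g = (-25 - 5) - 3 = -30 - 3 = -33)
K(W, j) = 132 + j (K(W, j) = j*1 - 4*(-33) = j + 132 = 132 + j)
((44 - 19) + K(7, o(6)))² = ((44 - 19) + (132 + 6))² = (25 + 138)² = 163² = 26569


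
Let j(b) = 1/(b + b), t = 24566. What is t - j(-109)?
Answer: 5355389/218 ≈ 24566.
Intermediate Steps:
j(b) = 1/(2*b)
t - j(-109) = 24566 - 1/(2*(-109)) = 24566 - (-1)/(2*109) = 24566 - 1*(-1/218) = 24566 + 1/218 = 5355389/218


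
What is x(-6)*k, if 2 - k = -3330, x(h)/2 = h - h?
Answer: 0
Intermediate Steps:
x(h) = 0 (x(h) = 2*(h - h) = 2*0 = 0)
k = 3332 (k = 2 - 1*(-3330) = 2 + 3330 = 3332)
x(-6)*k = 0*3332 = 0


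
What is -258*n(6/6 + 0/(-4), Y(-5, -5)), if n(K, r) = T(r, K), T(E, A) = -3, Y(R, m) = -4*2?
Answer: 774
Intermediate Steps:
Y(R, m) = -8
n(K, r) = -3
-258*n(6/6 + 0/(-4), Y(-5, -5)) = -258*(-3) = 774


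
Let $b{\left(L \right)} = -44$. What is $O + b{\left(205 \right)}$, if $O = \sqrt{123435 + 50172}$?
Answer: $-44 + 7 \sqrt{3543} \approx 372.66$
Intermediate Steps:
$O = 7 \sqrt{3543}$ ($O = \sqrt{173607} = 7 \sqrt{3543} \approx 416.66$)
$O + b{\left(205 \right)} = 7 \sqrt{3543} - 44 = -44 + 7 \sqrt{3543}$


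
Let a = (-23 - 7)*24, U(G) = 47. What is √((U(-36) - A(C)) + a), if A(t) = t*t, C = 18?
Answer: I*√997 ≈ 31.575*I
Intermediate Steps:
a = -720 (a = -30*24 = -720)
A(t) = t²
√((U(-36) - A(C)) + a) = √((47 - 1*18²) - 720) = √((47 - 1*324) - 720) = √((47 - 324) - 720) = √(-277 - 720) = √(-997) = I*√997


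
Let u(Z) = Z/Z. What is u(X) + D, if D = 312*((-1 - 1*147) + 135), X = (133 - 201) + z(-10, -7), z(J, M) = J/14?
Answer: -4055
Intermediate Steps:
z(J, M) = J/14 (z(J, M) = J*(1/14) = J/14)
X = -481/7 (X = (133 - 201) + (1/14)*(-10) = -68 - 5/7 = -481/7 ≈ -68.714)
u(Z) = 1
D = -4056 (D = 312*((-1 - 147) + 135) = 312*(-148 + 135) = 312*(-13) = -4056)
u(X) + D = 1 - 4056 = -4055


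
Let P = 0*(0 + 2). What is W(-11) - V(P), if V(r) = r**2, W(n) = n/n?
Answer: 1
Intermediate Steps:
W(n) = 1
P = 0 (P = 0*2 = 0)
W(-11) - V(P) = 1 - 1*0**2 = 1 - 1*0 = 1 + 0 = 1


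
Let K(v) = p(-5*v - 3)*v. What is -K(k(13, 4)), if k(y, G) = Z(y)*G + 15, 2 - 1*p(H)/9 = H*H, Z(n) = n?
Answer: 68887926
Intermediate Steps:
p(H) = 18 - 9*H² (p(H) = 18 - 9*H*H = 18 - 9*H²)
k(y, G) = 15 + G*y (k(y, G) = y*G + 15 = G*y + 15 = 15 + G*y)
K(v) = v*(18 - 9*(-3 - 5*v)²) (K(v) = (18 - 9*(-5*v - 3)²)*v = (18 - 9*(-3 - 5*v)²)*v = v*(18 - 9*(-3 - 5*v)²))
-K(k(13, 4)) = -(-9)*(15 + 4*13)*(-2 + (3 + 5*(15 + 4*13))²) = -(-9)*(15 + 52)*(-2 + (3 + 5*(15 + 52))²) = -(-9)*67*(-2 + (3 + 5*67)²) = -(-9)*67*(-2 + (3 + 335)²) = -(-9)*67*(-2 + 338²) = -(-9)*67*(-2 + 114244) = -(-9)*67*114242 = -1*(-68887926) = 68887926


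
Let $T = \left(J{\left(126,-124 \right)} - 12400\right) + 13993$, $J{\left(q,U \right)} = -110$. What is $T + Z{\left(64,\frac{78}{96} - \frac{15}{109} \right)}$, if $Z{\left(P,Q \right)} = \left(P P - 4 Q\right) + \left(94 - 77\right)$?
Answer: $\frac{2438679}{436} \approx 5593.3$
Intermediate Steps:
$Z{\left(P,Q \right)} = 17 + P^{2} - 4 Q$ ($Z{\left(P,Q \right)} = \left(P^{2} - 4 Q\right) + \left(94 - 77\right) = \left(P^{2} - 4 Q\right) + 17 = 17 + P^{2} - 4 Q$)
$T = 1483$ ($T = \left(-110 - 12400\right) + 13993 = -12510 + 13993 = 1483$)
$T + Z{\left(64,\frac{78}{96} - \frac{15}{109} \right)} = 1483 + \left(17 + 64^{2} - 4 \left(\frac{78}{96} - \frac{15}{109}\right)\right) = 1483 + \left(17 + 4096 - 4 \left(78 \cdot \frac{1}{96} - \frac{15}{109}\right)\right) = 1483 + \left(17 + 4096 - 4 \left(\frac{13}{16} - \frac{15}{109}\right)\right) = 1483 + \left(17 + 4096 - \frac{1177}{436}\right) = 1483 + \frac{1792091}{436} = \frac{2438679}{436}$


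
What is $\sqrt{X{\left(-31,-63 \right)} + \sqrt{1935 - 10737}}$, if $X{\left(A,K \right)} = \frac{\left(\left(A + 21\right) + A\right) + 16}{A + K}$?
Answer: $\frac{\sqrt{2350 + 26508 i \sqrt{978}}}{94} \approx 6.8588 + 6.8393 i$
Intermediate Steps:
$X{\left(A,K \right)} = \frac{37 + 2 A}{A + K}$ ($X{\left(A,K \right)} = \frac{\left(\left(21 + A\right) + A\right) + 16}{A + K} = \frac{\left(21 + 2 A\right) + 16}{A + K} = \frac{37 + 2 A}{A + K}$)
$\sqrt{X{\left(-31,-63 \right)} + \sqrt{1935 - 10737}} = \sqrt{\frac{37 + 2 \left(-31\right)}{-31 - 63} + \sqrt{1935 - 10737}} = \sqrt{\frac{37 - 62}{-94} + \sqrt{-8802}} = \sqrt{\left(- \frac{1}{94}\right) \left(-25\right) + 3 i \sqrt{978}} = \sqrt{\frac{25}{94} + 3 i \sqrt{978}}$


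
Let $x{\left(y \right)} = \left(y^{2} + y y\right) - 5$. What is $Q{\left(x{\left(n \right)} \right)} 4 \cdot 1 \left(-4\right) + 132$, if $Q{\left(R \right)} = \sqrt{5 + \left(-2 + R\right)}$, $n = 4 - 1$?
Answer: $68$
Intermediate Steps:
$n = 3$
$x{\left(y \right)} = -5 + 2 y^{2}$ ($x{\left(y \right)} = \left(y^{2} + y^{2}\right) - 5 = 2 y^{2} - 5 = -5 + 2 y^{2}$)
$Q{\left(R \right)} = \sqrt{3 + R}$
$Q{\left(x{\left(n \right)} \right)} 4 \cdot 1 \left(-4\right) + 132 = \sqrt{3 - \left(5 - 2 \cdot 3^{2}\right)} 4 \cdot 1 \left(-4\right) + 132 = \sqrt{3 + \left(-5 + 2 \cdot 9\right)} 4 \left(-4\right) + 132 = \sqrt{3 + \left(-5 + 18\right)} \left(-16\right) + 132 = \sqrt{3 + 13} \left(-16\right) + 132 = \sqrt{16} \left(-16\right) + 132 = 4 \left(-16\right) + 132 = -64 + 132 = 68$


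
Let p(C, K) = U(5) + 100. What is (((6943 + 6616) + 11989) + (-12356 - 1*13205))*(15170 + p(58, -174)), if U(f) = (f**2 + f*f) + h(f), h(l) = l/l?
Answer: -199173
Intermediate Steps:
h(l) = 1
U(f) = 1 + 2*f**2 (U(f) = (f**2 + f*f) + 1 = (f**2 + f**2) + 1 = 2*f**2 + 1 = 1 + 2*f**2)
p(C, K) = 151 (p(C, K) = (1 + 2*5**2) + 100 = (1 + 2*25) + 100 = (1 + 50) + 100 = 51 + 100 = 151)
(((6943 + 6616) + 11989) + (-12356 - 1*13205))*(15170 + p(58, -174)) = (((6943 + 6616) + 11989) + (-12356 - 1*13205))*(15170 + 151) = ((13559 + 11989) + (-12356 - 13205))*15321 = (25548 - 25561)*15321 = -13*15321 = -199173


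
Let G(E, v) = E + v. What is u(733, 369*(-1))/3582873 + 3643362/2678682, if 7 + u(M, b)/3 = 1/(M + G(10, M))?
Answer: 1070399061556175/786984947897652 ≈ 1.3601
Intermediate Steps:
u(M, b) = -21 + 3/(10 + 2*M) (u(M, b) = -21 + 3/(M + (10 + M)) = -21 + 3/(10 + 2*M))
u(733, 369*(-1))/3582873 + 3643362/2678682 = (3*(-69 - 14*733)/(2*(5 + 733)))/3582873 + 3643362/2678682 = ((3/2)*(-69 - 10262)/738)*(1/3582873) + 3643362*(1/2678682) = ((3/2)*(1/738)*(-10331))*(1/3582873) + 607227/446447 = -10331/492*1/3582873 + 607227/446447 = -10331/1762773516 + 607227/446447 = 1070399061556175/786984947897652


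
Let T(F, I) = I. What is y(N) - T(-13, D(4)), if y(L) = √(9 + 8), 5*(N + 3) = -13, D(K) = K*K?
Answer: -16 + √17 ≈ -11.877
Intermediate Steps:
D(K) = K²
N = -28/5 (N = -3 + (⅕)*(-13) = -3 - 13/5 = -28/5 ≈ -5.6000)
y(L) = √17
y(N) - T(-13, D(4)) = √17 - 1*4² = √17 - 1*16 = √17 - 16 = -16 + √17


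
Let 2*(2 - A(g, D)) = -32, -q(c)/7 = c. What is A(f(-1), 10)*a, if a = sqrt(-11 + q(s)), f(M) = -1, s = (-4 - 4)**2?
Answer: 54*I*sqrt(51) ≈ 385.64*I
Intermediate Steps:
s = 64 (s = (-8)**2 = 64)
q(c) = -7*c
A(g, D) = 18 (A(g, D) = 2 - 1/2*(-32) = 2 + 16 = 18)
a = 3*I*sqrt(51) (a = sqrt(-11 - 7*64) = sqrt(-11 - 448) = sqrt(-459) = 3*I*sqrt(51) ≈ 21.424*I)
A(f(-1), 10)*a = 18*(3*I*sqrt(51)) = 54*I*sqrt(51)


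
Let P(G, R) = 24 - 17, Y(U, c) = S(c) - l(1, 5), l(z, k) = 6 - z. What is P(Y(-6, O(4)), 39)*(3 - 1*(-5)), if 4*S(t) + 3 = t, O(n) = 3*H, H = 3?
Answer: 56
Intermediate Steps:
O(n) = 9 (O(n) = 3*3 = 9)
S(t) = -3/4 + t/4
Y(U, c) = -23/4 + c/4 (Y(U, c) = (-3/4 + c/4) - (6 - 1*1) = (-3/4 + c/4) - (6 - 1) = (-3/4 + c/4) - 1*5 = (-3/4 + c/4) - 5 = -23/4 + c/4)
P(G, R) = 7
P(Y(-6, O(4)), 39)*(3 - 1*(-5)) = 7*(3 - 1*(-5)) = 7*(3 + 5) = 7*8 = 56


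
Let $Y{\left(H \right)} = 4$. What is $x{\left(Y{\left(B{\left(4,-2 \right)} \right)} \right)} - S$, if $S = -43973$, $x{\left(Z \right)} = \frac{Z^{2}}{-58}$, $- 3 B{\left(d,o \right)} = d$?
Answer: $\frac{1275209}{29} \approx 43973.0$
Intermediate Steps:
$B{\left(d,o \right)} = - \frac{d}{3}$
$x{\left(Z \right)} = - \frac{Z^{2}}{58}$
$x{\left(Y{\left(B{\left(4,-2 \right)} \right)} \right)} - S = - \frac{4^{2}}{58} - -43973 = \left(- \frac{1}{58}\right) 16 + 43973 = - \frac{8}{29} + 43973 = \frac{1275209}{29}$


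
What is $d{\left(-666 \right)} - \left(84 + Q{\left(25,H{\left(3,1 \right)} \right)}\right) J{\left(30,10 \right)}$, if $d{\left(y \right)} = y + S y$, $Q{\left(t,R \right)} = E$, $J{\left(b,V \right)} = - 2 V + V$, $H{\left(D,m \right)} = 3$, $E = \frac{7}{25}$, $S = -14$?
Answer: $\frac{47504}{5} \approx 9500.8$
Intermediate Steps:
$E = \frac{7}{25}$ ($E = 7 \cdot \frac{1}{25} = \frac{7}{25} \approx 0.28$)
$J{\left(b,V \right)} = - V$
$Q{\left(t,R \right)} = \frac{7}{25}$
$d{\left(y \right)} = - 13 y$ ($d{\left(y \right)} = y - 14 y = - 13 y$)
$d{\left(-666 \right)} - \left(84 + Q{\left(25,H{\left(3,1 \right)} \right)}\right) J{\left(30,10 \right)} = \left(-13\right) \left(-666\right) - \left(84 + \frac{7}{25}\right) \left(\left(-1\right) 10\right) = 8658 - \frac{2107}{25} \left(-10\right) = 8658 - - \frac{4214}{5} = 8658 + \frac{4214}{5} = \frac{47504}{5}$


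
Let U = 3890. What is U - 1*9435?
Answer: -5545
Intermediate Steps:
U - 1*9435 = 3890 - 1*9435 = 3890 - 9435 = -5545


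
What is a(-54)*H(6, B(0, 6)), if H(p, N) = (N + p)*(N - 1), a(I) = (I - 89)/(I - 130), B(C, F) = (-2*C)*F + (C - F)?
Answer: 0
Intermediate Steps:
B(C, F) = C - F - 2*C*F (B(C, F) = -2*C*F + (C - F) = C - F - 2*C*F)
a(I) = (-89 + I)/(-130 + I)
H(p, N) = (-1 + N)*(N + p) (H(p, N) = (N + p)*(-1 + N) = (-1 + N)*(N + p))
a(-54)*H(6, B(0, 6)) = ((-89 - 54)/(-130 - 54))*((0 - 1*6 - 2*0*6)² - (0 - 1*6 - 2*0*6) - 1*6 + (0 - 1*6 - 2*0*6)*6) = (-143/(-184))*((0 - 6 + 0)² - (0 - 6 + 0) - 6 + (0 - 6 + 0)*6) = (-1/184*(-143))*((-6)² - 1*(-6) - 6 - 6*6) = 143*(36 + 6 - 6 - 36)/184 = (143/184)*0 = 0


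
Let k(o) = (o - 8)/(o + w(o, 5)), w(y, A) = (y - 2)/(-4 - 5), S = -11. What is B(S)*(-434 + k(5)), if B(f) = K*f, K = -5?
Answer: -334675/14 ≈ -23905.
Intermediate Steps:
B(f) = -5*f
w(y, A) = 2/9 - y/9 (w(y, A) = (-2 + y)/(-9) = (-2 + y)*(-1/9) = 2/9 - y/9)
k(o) = (-8 + o)/(2/9 + 8*o/9) (k(o) = (o - 8)/(o + (2/9 - o/9)) = (-8 + o)/(2/9 + 8*o/9))
B(S)*(-434 + k(5)) = (-5*(-11))*(-434 + 9*(-8 + 5)/(2*(1 + 4*5))) = 55*(-434 + (9/2)*(-3)/(1 + 20)) = 55*(-434 + (9/2)*(-3)/21) = 55*(-434 + (9/2)*(1/21)*(-3)) = 55*(-434 - 9/14) = 55*(-6085/14) = -334675/14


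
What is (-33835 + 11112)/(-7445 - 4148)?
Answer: 22723/11593 ≈ 1.9601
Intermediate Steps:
(-33835 + 11112)/(-7445 - 4148) = -22723/(-11593) = -22723*(-1/11593) = 22723/11593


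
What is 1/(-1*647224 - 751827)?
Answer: -1/1399051 ≈ -7.1477e-7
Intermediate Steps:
1/(-1*647224 - 751827) = 1/(-647224 - 751827) = 1/(-1399051) = -1/1399051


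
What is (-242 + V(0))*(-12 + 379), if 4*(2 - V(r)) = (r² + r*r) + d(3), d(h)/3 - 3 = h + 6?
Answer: -91383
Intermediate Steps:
d(h) = 27 + 3*h (d(h) = 9 + 3*(h + 6) = 9 + 3*(6 + h) = 9 + (18 + 3*h) = 27 + 3*h)
V(r) = -7 - r²/2 (V(r) = 2 - ((r² + r*r) + (27 + 3*3))/4 = 2 - ((r² + r²) + (27 + 9))/4 = 2 - (2*r² + 36)/4 = 2 - (36 + 2*r²)/4 = 2 + (-9 - r²/2) = -7 - r²/2)
(-242 + V(0))*(-12 + 379) = (-242 + (-7 - ½*0²))*(-12 + 379) = (-242 + (-7 - ½*0))*367 = (-242 + (-7 + 0))*367 = (-242 - 7)*367 = -249*367 = -91383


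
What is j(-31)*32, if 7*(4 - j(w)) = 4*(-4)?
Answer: 1408/7 ≈ 201.14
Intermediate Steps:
j(w) = 44/7 (j(w) = 4 - 4*(-4)/7 = 4 - ⅐*(-16) = 4 + 16/7 = 44/7)
j(-31)*32 = (44/7)*32 = 1408/7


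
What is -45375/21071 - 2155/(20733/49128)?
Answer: -743915076505/145621681 ≈ -5108.5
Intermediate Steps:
-45375/21071 - 2155/(20733/49128) = -45375*1/21071 - 2155/(20733*(1/49128)) = -45375/21071 - 2155/6911/16376 = -45375/21071 - 2155*16376/6911 = -45375/21071 - 35290280/6911 = -743915076505/145621681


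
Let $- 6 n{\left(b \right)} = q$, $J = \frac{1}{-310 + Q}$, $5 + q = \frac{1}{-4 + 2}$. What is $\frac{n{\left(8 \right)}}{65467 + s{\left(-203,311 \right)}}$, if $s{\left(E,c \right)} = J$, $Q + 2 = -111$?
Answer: $\frac{1551}{110770160} \approx 1.4002 \cdot 10^{-5}$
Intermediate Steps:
$Q = -113$ ($Q = -2 - 111 = -113$)
$q = - \frac{11}{2}$ ($q = -5 + \frac{1}{-4 + 2} = -5 + \frac{1}{-2} = -5 - \frac{1}{2} = - \frac{11}{2} \approx -5.5$)
$J = - \frac{1}{423}$ ($J = \frac{1}{-310 - 113} = \frac{1}{-423} = - \frac{1}{423} \approx -0.0023641$)
$s{\left(E,c \right)} = - \frac{1}{423}$
$n{\left(b \right)} = \frac{11}{12}$ ($n{\left(b \right)} = \left(- \frac{1}{6}\right) \left(- \frac{11}{2}\right) = \frac{11}{12}$)
$\frac{n{\left(8 \right)}}{65467 + s{\left(-203,311 \right)}} = \frac{1}{65467 - \frac{1}{423}} \cdot \frac{11}{12} = \frac{1}{\frac{27692540}{423}} \cdot \frac{11}{12} = \frac{423}{27692540} \cdot \frac{11}{12} = \frac{1551}{110770160}$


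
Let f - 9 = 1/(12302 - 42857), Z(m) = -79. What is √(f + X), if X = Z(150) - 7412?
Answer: I*√776139474845/10185 ≈ 86.499*I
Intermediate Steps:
X = -7491 (X = -79 - 7412 = -7491)
f = 274994/30555 (f = 9 + 1/(12302 - 42857) = 9 + 1/(-30555) = 9 - 1/30555 = 274994/30555 ≈ 9.0000)
√(f + X) = √(274994/30555 - 7491) = √(-228612511/30555) = I*√776139474845/10185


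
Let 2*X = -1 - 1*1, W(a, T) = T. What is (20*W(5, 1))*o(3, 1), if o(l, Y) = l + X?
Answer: 40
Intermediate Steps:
X = -1 (X = (-1 - 1*1)/2 = (-1 - 1)/2 = (1/2)*(-2) = -1)
o(l, Y) = -1 + l (o(l, Y) = l - 1 = -1 + l)
(20*W(5, 1))*o(3, 1) = (20*1)*(-1 + 3) = 20*2 = 40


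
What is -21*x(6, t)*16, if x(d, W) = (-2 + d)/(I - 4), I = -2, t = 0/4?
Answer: 224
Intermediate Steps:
t = 0 (t = 0*(¼) = 0)
x(d, W) = ⅓ - d/6 (x(d, W) = (-2 + d)/(-2 - 4) = (-2 + d)/(-6) = (-2 + d)*(-⅙) = ⅓ - d/6)
-21*x(6, t)*16 = -21*(⅓ - ⅙*6)*16 = -21*(⅓ - 1)*16 = -21*(-⅔)*16 = 14*16 = 224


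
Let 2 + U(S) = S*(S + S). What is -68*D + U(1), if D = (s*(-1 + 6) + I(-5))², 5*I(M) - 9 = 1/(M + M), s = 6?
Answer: -42923657/625 ≈ -68678.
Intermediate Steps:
I(M) = 9/5 + 1/(10*M) (I(M) = 9/5 + 1/(5*(M + M)) = 9/5 + 1/(5*((2*M))) = 9/5 + (1/(2*M))/5 = 9/5 + 1/(10*M))
U(S) = -2 + 2*S² (U(S) = -2 + S*(S + S) = -2 + S*(2*S) = -2 + 2*S²)
D = 2524921/2500 (D = (6*(-1 + 6) + (⅒)*(1 + 18*(-5))/(-5))² = (6*5 + (⅒)*(-⅕)*(1 - 90))² = (30 + (⅒)*(-⅕)*(-89))² = (30 + 89/50)² = (1589/50)² = 2524921/2500 ≈ 1010.0)
-68*D + U(1) = -68*2524921/2500 + (-2 + 2*1²) = -42923657/625 + (-2 + 2*1) = -42923657/625 + (-2 + 2) = -42923657/625 + 0 = -42923657/625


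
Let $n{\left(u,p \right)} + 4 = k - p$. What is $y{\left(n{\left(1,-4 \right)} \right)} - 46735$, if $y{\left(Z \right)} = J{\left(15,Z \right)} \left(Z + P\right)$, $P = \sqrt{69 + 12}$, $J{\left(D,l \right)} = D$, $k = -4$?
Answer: $-46660$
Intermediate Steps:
$n{\left(u,p \right)} = -8 - p$ ($n{\left(u,p \right)} = -4 - \left(4 + p\right) = -8 - p$)
$P = 9$ ($P = \sqrt{81} = 9$)
$y{\left(Z \right)} = 135 + 15 Z$ ($y{\left(Z \right)} = 15 \left(Z + 9\right) = 15 \left(9 + Z\right) = 135 + 15 Z$)
$y{\left(n{\left(1,-4 \right)} \right)} - 46735 = \left(135 + 15 \left(-8 - -4\right)\right) - 46735 = \left(135 + 15 \left(-8 + 4\right)\right) - 46735 = \left(135 + 15 \left(-4\right)\right) - 46735 = \left(135 - 60\right) - 46735 = 75 - 46735 = -46660$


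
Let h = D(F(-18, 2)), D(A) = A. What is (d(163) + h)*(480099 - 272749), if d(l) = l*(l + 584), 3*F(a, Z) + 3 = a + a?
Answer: 25244447800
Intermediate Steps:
F(a, Z) = -1 + 2*a/3 (F(a, Z) = -1 + (a + a)/3 = -1 + (2*a)/3 = -1 + 2*a/3)
h = -13 (h = -1 + (⅔)*(-18) = -1 - 12 = -13)
d(l) = l*(584 + l)
(d(163) + h)*(480099 - 272749) = (163*(584 + 163) - 13)*(480099 - 272749) = (163*747 - 13)*207350 = (121761 - 13)*207350 = 121748*207350 = 25244447800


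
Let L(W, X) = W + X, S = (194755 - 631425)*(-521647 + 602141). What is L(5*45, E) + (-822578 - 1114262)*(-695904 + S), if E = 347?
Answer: 68079947080567132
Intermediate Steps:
S = -35149314980 (S = -436670*80494 = -35149314980)
L(5*45, E) + (-822578 - 1114262)*(-695904 + S) = (5*45 + 347) + (-822578 - 1114262)*(-695904 - 35149314980) = (225 + 347) - 1936840*(-35150010884) = 572 + 68079947080566560 = 68079947080567132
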